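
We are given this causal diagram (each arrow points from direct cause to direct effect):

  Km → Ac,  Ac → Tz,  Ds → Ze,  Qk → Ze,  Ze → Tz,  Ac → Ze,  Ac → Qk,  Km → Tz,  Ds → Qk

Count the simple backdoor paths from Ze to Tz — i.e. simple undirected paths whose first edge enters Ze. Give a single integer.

6

A backdoor path from Ze to Tz is any simple undirected path whose first edge points into Ze (i.e. leaves Ze via a parent).
Parents of Ze: {Ac, Ds, Qk}.
Enumerating:
  P1: Ze <- Ds -> Qk <- Ac <- Km -> Tz
  P2: Ze <- Ds -> Qk <- Ac -> Tz
  P3: Ze <- Ac <- Km -> Tz
  P4: Ze <- Ac -> Tz
  P5: Ze <- Qk <- Ac <- Km -> Tz
  P6: Ze <- Qk <- Ac -> Tz
That exhausts the simple backdoor paths. Count: 6.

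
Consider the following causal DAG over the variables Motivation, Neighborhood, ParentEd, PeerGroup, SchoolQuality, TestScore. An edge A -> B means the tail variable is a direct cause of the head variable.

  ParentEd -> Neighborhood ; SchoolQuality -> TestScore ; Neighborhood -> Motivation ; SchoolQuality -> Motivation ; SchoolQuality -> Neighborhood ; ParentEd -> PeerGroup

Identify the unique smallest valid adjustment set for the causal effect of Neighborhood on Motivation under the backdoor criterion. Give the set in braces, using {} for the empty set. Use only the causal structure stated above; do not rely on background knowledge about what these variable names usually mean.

{SchoolQuality}

Variables eligible for adjustment (non-descendants of Neighborhood, excluding Neighborhood and Motivation): {ParentEd, PeerGroup, SchoolQuality, TestScore}.
Backdoor paths from Neighborhood to Motivation:
  P1: Neighborhood <- SchoolQuality -> Motivation
The empty set is not sufficient: P1 (Neighborhood <- SchoolQuality -> Motivation) has no collider blocking it and no conditioned non-collider, so it is open.
Try {SchoolQuality}:
  P1: blocked at fork node SchoolQuality ∈ conditioning set.
{SchoolQuality} contains no descendant of Neighborhood and blocks every backdoor path.
No other singleton works — e.g. {ParentEd} leaves P1 open — so {SchoolQuality} is the unique smallest valid adjustment set.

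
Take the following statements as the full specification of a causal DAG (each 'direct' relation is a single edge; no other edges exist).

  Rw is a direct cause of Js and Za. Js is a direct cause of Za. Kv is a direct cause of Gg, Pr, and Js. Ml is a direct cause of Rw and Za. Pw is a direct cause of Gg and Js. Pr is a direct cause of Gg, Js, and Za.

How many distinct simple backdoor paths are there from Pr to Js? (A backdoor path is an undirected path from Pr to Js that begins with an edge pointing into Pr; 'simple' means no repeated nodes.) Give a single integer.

2

A backdoor path from Pr to Js is any simple undirected path whose first edge points into Pr (i.e. leaves Pr via a parent).
Parents of Pr: {Kv}.
Enumerating:
  P1: Pr <- Kv -> Js
  P2: Pr <- Kv -> Gg <- Pw -> Js
That exhausts the simple backdoor paths. Count: 2.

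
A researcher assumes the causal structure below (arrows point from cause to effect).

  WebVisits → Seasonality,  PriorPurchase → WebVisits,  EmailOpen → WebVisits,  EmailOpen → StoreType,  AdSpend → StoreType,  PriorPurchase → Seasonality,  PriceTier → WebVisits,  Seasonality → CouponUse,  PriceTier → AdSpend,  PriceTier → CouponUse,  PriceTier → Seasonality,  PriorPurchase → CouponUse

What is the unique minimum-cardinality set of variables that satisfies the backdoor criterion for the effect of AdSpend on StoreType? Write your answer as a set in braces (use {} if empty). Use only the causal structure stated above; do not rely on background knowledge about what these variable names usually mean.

Variables eligible for adjustment (non-descendants of AdSpend, excluding AdSpend and StoreType): {CouponUse, EmailOpen, PriceTier, PriorPurchase, Seasonality, WebVisits}.
Backdoor paths from AdSpend to StoreType:
  P1: AdSpend <- PriceTier -> WebVisits <- EmailOpen -> StoreType
  P2: AdSpend <- PriceTier -> Seasonality <- PriorPurchase -> WebVisits <- EmailOpen -> StoreType
  P3: AdSpend <- PriceTier -> Seasonality <- WebVisits <- EmailOpen -> StoreType
  P4: AdSpend <- PriceTier -> Seasonality -> CouponUse <- PriorPurchase -> WebVisits <- EmailOpen -> StoreType
  P5: AdSpend <- PriceTier -> CouponUse <- PriorPurchase -> WebVisits <- EmailOpen -> StoreType
  P6: AdSpend <- PriceTier -> CouponUse <- PriorPurchase -> Seasonality <- WebVisits <- EmailOpen -> StoreType
  P7: AdSpend <- PriceTier -> CouponUse <- Seasonality <- PriorPurchase -> WebVisits <- EmailOpen -> StoreType
  P8: AdSpend <- PriceTier -> CouponUse <- Seasonality <- WebVisits <- EmailOpen -> StoreType
Each backdoor path contains an unconditioned collider, so every path is already blocked with the empty conditioning set:
  P1: blocked at collider WebVisits (neither it nor any descendant is in the conditioning set).
  P2: blocked at collider Seasonality (neither it nor any descendant is in the conditioning set).
  P3: blocked at collider Seasonality (neither it nor any descendant is in the conditioning set).
  P4: blocked at collider CouponUse (neither it nor any descendant is in the conditioning set).
  P5: blocked at collider CouponUse (neither it nor any descendant is in the conditioning set).
  P6: blocked at collider CouponUse (neither it nor any descendant is in the conditioning set).
  P7: blocked at collider CouponUse (neither it nor any descendant is in the conditioning set).
  P8: blocked at collider CouponUse (neither it nor any descendant is in the conditioning set).
The empty set is therefore the unique smallest valid set.

{}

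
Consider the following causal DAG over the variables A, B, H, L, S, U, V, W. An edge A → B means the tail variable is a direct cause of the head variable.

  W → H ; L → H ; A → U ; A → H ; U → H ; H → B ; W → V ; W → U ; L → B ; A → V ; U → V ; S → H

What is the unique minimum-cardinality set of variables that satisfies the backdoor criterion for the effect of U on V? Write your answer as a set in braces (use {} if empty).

Variables eligible for adjustment (non-descendants of U, excluding U and V): {A, L, S, W}.
Backdoor paths from U to V:
  P1: U <- A -> H <- W -> V
  P2: U <- A -> V
  P3: U <- W -> H <- A -> V
  P4: U <- W -> V
The empty set is not sufficient: P2 (U <- A -> V) has no collider blocking it and no conditioned non-collider, so it is open.
Try {A, W}:
  P1: blocked at fork node A ∈ conditioning set.
  P2: blocked at fork node A ∈ conditioning set.
  P3: blocked at fork node W ∈ conditioning set.
  P4: blocked at fork node W ∈ conditioning set.
{A, W} contains no descendant of U and blocks every backdoor path.
Every element of {A, W} is needed (dropping A leaves P2 open; dropping W leaves P4 open), so no proper subset is valid.
Among all size-2 subsets of the eligible variables, only {A, W} blocks every backdoor path, so it is the unique smallest valid adjustment set.

{A, W}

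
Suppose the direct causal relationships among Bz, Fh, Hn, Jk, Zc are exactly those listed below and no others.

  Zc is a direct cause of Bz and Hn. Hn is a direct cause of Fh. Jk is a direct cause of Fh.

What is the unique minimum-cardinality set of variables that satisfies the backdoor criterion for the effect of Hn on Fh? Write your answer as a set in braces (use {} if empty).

{}

Variables eligible for adjustment (non-descendants of Hn, excluding Hn and Fh): {Bz, Jk, Zc}.
Backdoor paths from Hn to Fh:
  (none)
With no backdoor paths the empty set already satisfies the criterion, and it is trivially minimal.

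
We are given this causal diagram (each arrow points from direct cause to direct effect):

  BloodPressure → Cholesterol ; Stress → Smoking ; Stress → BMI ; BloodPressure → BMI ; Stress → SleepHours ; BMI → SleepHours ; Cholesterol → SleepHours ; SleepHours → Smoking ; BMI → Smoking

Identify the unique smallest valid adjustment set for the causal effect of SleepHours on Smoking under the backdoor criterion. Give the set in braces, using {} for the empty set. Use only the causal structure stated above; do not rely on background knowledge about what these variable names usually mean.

{BMI, Stress}

Variables eligible for adjustment (non-descendants of SleepHours, excluding SleepHours and Smoking): {BMI, BloodPressure, Cholesterol, Stress}.
Backdoor paths from SleepHours to Smoking:
  P1: SleepHours <- Stress -> BMI -> Smoking
  P2: SleepHours <- Stress -> Smoking
  P3: SleepHours <- BMI <- Stress -> Smoking
  P4: SleepHours <- BMI -> Smoking
  P5: SleepHours <- Cholesterol <- BloodPressure -> BMI <- Stress -> Smoking
  P6: SleepHours <- Cholesterol <- BloodPressure -> BMI -> Smoking
The empty set is not sufficient: P1 (SleepHours <- Stress -> BMI -> Smoking) has no collider blocking it and no conditioned non-collider, so it is open.
Try {BMI, Stress}:
  P1: blocked at fork node Stress ∈ conditioning set.
  P2: blocked at fork node Stress ∈ conditioning set.
  P3: blocked at chain node BMI ∈ conditioning set.
  P4: blocked at fork node BMI ∈ conditioning set.
  P5: blocked at fork node Stress ∈ conditioning set.
  P6: blocked at chain node BMI ∈ conditioning set.
{BMI, Stress} contains no descendant of SleepHours and blocks every backdoor path.
Every element of {BMI, Stress} is needed (dropping BMI leaves P4 open; dropping Stress leaves P2 open), so no proper subset is valid.
Among all size-2 subsets of the eligible variables, only {BMI, Stress} blocks every backdoor path, so it is the unique smallest valid adjustment set.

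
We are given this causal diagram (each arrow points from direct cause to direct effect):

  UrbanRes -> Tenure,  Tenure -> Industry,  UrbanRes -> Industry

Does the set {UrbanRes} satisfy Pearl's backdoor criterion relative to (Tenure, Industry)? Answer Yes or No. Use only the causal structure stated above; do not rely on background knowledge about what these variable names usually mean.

Backdoor paths from Tenure to Industry (paths whose first edge points into Tenure):
  P1: Tenure <- UrbanRes -> Industry
Condition 1 (no descendant of Tenure in the set): holds — descendants of Tenure are {Industry}; none are in {UrbanRes}.
Condition 2 (every backdoor path blocked by {UrbanRes}):
  P1: blocked at fork node UrbanRes ∈ conditioning set.
{UrbanRes} satisfies the backdoor criterion.

Yes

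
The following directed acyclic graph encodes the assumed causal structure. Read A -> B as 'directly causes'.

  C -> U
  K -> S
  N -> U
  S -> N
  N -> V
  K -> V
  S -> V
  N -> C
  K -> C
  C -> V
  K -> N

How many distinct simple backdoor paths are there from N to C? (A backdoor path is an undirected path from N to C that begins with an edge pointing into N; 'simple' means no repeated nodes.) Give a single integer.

7

A backdoor path from N to C is any simple undirected path whose first edge points into N (i.e. leaves N via a parent).
Parents of N: {K, S}.
Enumerating:
  P1: N <- K -> S -> V <- C
  P2: N <- K -> C
  P3: N <- K -> V <- C
  P4: N <- S <- K -> C
  P5: N <- S <- K -> V <- C
  P6: N <- S -> V <- K -> C
  P7: N <- S -> V <- C
That exhausts the simple backdoor paths. Count: 7.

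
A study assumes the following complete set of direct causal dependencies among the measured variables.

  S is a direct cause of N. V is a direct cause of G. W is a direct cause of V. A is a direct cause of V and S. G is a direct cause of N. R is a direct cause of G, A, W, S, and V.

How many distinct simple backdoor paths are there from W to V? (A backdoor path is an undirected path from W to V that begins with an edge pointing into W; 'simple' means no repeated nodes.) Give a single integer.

7

A backdoor path from W to V is any simple undirected path whose first edge points into W (i.e. leaves W via a parent).
Parents of W: {R}.
Enumerating:
  P1: W <- R -> A -> V
  P2: W <- R -> A -> S -> N <- G <- V
  P3: W <- R -> V
  P4: W <- R -> S <- A -> V
  P5: W <- R -> S -> N <- G <- V
  P6: W <- R -> G <- V
  P7: W <- R -> G -> N <- S <- A -> V
That exhausts the simple backdoor paths. Count: 7.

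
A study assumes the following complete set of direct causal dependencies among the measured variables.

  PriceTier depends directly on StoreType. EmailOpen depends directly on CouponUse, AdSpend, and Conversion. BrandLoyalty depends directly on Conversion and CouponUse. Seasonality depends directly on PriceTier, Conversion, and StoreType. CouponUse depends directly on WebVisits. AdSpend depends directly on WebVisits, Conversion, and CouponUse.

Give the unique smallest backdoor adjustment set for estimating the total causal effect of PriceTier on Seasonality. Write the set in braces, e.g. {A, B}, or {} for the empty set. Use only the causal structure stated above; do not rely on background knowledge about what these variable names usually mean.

Variables eligible for adjustment (non-descendants of PriceTier, excluding PriceTier and Seasonality): {AdSpend, BrandLoyalty, Conversion, CouponUse, EmailOpen, StoreType, WebVisits}.
Backdoor paths from PriceTier to Seasonality:
  P1: PriceTier <- StoreType -> Seasonality
The empty set is not sufficient: P1 (PriceTier <- StoreType -> Seasonality) has no collider blocking it and no conditioned non-collider, so it is open.
Try {StoreType}:
  P1: blocked at fork node StoreType ∈ conditioning set.
{StoreType} contains no descendant of PriceTier and blocks every backdoor path.
No other singleton works — e.g. {WebVisits} leaves P1 open — so {StoreType} is the unique smallest valid adjustment set.

{StoreType}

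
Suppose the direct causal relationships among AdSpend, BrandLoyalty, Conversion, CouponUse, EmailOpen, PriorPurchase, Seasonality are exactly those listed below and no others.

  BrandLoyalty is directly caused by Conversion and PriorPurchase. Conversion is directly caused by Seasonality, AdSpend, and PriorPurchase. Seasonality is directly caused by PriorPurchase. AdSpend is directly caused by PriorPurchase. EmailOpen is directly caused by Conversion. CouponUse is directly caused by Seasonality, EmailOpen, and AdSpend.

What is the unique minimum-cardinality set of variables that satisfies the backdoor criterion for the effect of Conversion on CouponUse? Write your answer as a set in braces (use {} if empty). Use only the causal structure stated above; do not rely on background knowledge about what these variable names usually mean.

{AdSpend, Seasonality}

Variables eligible for adjustment (non-descendants of Conversion, excluding Conversion and CouponUse): {AdSpend, PriorPurchase, Seasonality}.
Backdoor paths from Conversion to CouponUse:
  P1: Conversion <- PriorPurchase -> AdSpend -> CouponUse
  P2: Conversion <- PriorPurchase -> Seasonality -> CouponUse
  P3: Conversion <- AdSpend <- PriorPurchase -> Seasonality -> CouponUse
  P4: Conversion <- AdSpend -> CouponUse
  P5: Conversion <- Seasonality <- PriorPurchase -> AdSpend -> CouponUse
  P6: Conversion <- Seasonality -> CouponUse
The empty set is not sufficient: P1 (Conversion <- PriorPurchase -> AdSpend -> CouponUse) has no collider blocking it and no conditioned non-collider, so it is open.
Try {AdSpend, Seasonality}:
  P1: blocked at chain node AdSpend ∈ conditioning set.
  P2: blocked at chain node Seasonality ∈ conditioning set.
  P3: blocked at chain node AdSpend ∈ conditioning set.
  P4: blocked at fork node AdSpend ∈ conditioning set.
  P5: blocked at chain node Seasonality ∈ conditioning set.
  P6: blocked at fork node Seasonality ∈ conditioning set.
{AdSpend, Seasonality} contains no descendant of Conversion and blocks every backdoor path.
Every element of {AdSpend, Seasonality} is needed (dropping AdSpend leaves P1 open; dropping Seasonality leaves P2 open), so no proper subset is valid.
Among all size-2 subsets of the eligible variables, only {AdSpend, Seasonality} blocks every backdoor path, so it is the unique smallest valid adjustment set.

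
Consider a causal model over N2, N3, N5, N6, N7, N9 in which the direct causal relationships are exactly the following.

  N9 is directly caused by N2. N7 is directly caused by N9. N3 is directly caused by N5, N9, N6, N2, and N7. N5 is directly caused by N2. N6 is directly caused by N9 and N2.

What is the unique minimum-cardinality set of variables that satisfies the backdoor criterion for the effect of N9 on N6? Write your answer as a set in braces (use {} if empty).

{N2}

Variables eligible for adjustment (non-descendants of N9, excluding N9 and N6): {N2, N5}.
Backdoor paths from N9 to N6:
  P1: N9 <- N2 -> N6
  P2: N9 <- N2 -> N5 -> N3 <- N6
  P3: N9 <- N2 -> N3 <- N6
The empty set is not sufficient: P1 (N9 <- N2 -> N6) has no collider blocking it and no conditioned non-collider, so it is open.
Try {N2}:
  P1: blocked at fork node N2 ∈ conditioning set.
  P2: blocked at fork node N2 ∈ conditioning set.
  P3: blocked at fork node N2 ∈ conditioning set.
{N2} contains no descendant of N9 and blocks every backdoor path.
No other singleton works — e.g. {N5} leaves P1 open — so {N2} is the unique smallest valid adjustment set.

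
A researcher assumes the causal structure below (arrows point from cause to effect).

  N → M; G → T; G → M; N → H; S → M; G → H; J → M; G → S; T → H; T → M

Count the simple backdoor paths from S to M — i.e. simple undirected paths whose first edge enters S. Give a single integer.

5

A backdoor path from S to M is any simple undirected path whose first edge points into S (i.e. leaves S via a parent).
Parents of S: {G}.
Enumerating:
  P1: S <- G -> T -> M
  P2: S <- G -> T -> H <- N -> M
  P3: S <- G -> M
  P4: S <- G -> H <- N -> M
  P5: S <- G -> H <- T -> M
That exhausts the simple backdoor paths. Count: 5.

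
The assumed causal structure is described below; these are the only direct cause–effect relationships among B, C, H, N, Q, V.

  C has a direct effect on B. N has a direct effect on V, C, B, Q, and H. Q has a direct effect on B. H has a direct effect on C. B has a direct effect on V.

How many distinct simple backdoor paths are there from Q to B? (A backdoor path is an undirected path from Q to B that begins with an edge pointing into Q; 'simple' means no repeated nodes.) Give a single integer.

4

A backdoor path from Q to B is any simple undirected path whose first edge points into Q (i.e. leaves Q via a parent).
Parents of Q: {N}.
Enumerating:
  P1: Q <- N -> H -> C -> B
  P2: Q <- N -> C -> B
  P3: Q <- N -> B
  P4: Q <- N -> V <- B
That exhausts the simple backdoor paths. Count: 4.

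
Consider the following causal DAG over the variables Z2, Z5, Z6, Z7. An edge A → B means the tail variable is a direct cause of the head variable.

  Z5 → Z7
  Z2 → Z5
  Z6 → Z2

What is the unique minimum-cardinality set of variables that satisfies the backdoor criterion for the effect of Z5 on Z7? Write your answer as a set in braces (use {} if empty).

{}

Variables eligible for adjustment (non-descendants of Z5, excluding Z5 and Z7): {Z2, Z6}.
Backdoor paths from Z5 to Z7:
  (none)
With no backdoor paths the empty set already satisfies the criterion, and it is trivially minimal.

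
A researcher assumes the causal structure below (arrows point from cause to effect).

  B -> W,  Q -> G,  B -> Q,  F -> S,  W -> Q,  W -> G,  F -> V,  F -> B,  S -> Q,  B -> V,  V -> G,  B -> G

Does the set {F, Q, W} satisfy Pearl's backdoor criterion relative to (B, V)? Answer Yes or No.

Backdoor paths from B to V (paths whose first edge points into B):
  P1: B <- F -> S -> Q <- W -> G <- V
  P2: B <- F -> S -> Q -> G <- V
  P3: B <- F -> V
Condition 1 (no descendant of B in the set): FAILS — Q and W are descendants of B.
Condition 2 (every backdoor path blocked by {F, Q, W}):
  P1: blocked at fork node F ∈ conditioning set.
  P2: blocked at fork node F ∈ conditioning set.
  P3: blocked at fork node F ∈ conditioning set.
{F, Q, W} does not satisfy the backdoor criterion.

No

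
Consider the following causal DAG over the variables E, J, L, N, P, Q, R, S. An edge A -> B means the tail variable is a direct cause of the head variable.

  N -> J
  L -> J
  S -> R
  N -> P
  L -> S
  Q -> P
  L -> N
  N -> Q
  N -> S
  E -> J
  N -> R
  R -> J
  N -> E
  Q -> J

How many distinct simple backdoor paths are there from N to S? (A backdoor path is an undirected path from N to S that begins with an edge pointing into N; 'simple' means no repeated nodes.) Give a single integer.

2

A backdoor path from N to S is any simple undirected path whose first edge points into N (i.e. leaves N via a parent).
Parents of N: {L}.
Enumerating:
  P1: N <- L -> S
  P2: N <- L -> J <- R <- S
That exhausts the simple backdoor paths. Count: 2.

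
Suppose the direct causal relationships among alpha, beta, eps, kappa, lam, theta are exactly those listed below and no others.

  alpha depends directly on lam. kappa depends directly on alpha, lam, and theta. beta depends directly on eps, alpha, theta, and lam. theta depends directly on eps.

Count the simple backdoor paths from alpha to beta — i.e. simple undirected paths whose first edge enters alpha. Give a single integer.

A backdoor path from alpha to beta is any simple undirected path whose first edge points into alpha (i.e. leaves alpha via a parent).
Parents of alpha: {lam}.
Enumerating:
  P1: alpha <- lam -> beta
  P2: alpha <- lam -> kappa <- theta <- eps -> beta
  P3: alpha <- lam -> kappa <- theta -> beta
That exhausts the simple backdoor paths. Count: 3.

3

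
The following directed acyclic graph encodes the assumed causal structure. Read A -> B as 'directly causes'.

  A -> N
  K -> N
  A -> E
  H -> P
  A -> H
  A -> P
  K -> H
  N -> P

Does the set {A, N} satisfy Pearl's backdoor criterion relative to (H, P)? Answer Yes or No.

Backdoor paths from H to P (paths whose first edge points into H):
  P1: H <- A -> N -> P
  P2: H <- A -> P
  P3: H <- K -> N <- A -> P
  P4: H <- K -> N -> P
Condition 1 (no descendant of H in the set): holds — descendants of H are {P}; none are in {A, N}.
Condition 2 (every backdoor path blocked by {A, N}):
  P1: blocked at fork node A ∈ conditioning set.
  P2: blocked at fork node A ∈ conditioning set.
  P3: blocked at fork node A ∈ conditioning set.
  P4: blocked at chain node N ∈ conditioning set.
{A, N} satisfies the backdoor criterion.

Yes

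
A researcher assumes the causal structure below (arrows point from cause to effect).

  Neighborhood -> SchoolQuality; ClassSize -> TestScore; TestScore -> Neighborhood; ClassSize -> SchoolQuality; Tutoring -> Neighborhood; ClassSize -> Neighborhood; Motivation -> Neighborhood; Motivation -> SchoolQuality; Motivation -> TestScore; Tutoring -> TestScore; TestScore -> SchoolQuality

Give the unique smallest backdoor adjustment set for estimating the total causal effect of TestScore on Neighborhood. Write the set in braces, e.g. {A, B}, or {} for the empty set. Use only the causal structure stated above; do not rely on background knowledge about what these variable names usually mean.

{ClassSize, Motivation, Tutoring}

Variables eligible for adjustment (non-descendants of TestScore, excluding TestScore and Neighborhood): {ClassSize, Motivation, Tutoring}.
Backdoor paths from TestScore to Neighborhood:
  P1: TestScore <- Motivation -> Neighborhood
  P2: TestScore <- Motivation -> SchoolQuality <- ClassSize -> Neighborhood
  P3: TestScore <- Motivation -> SchoolQuality <- Neighborhood
  P4: TestScore <- Tutoring -> Neighborhood
  P5: TestScore <- ClassSize -> Neighborhood
  P6: TestScore <- ClassSize -> SchoolQuality <- Motivation -> Neighborhood
  P7: TestScore <- ClassSize -> SchoolQuality <- Neighborhood
The empty set is not sufficient: P1 (TestScore <- Motivation -> Neighborhood) has no collider blocking it and no conditioned non-collider, so it is open.
Try {ClassSize, Motivation, Tutoring}:
  P1: blocked at fork node Motivation ∈ conditioning set.
  P2: blocked at fork node Motivation ∈ conditioning set.
  P3: blocked at fork node Motivation ∈ conditioning set.
  P4: blocked at fork node Tutoring ∈ conditioning set.
  P5: blocked at fork node ClassSize ∈ conditioning set.
  P6: blocked at fork node ClassSize ∈ conditioning set.
  P7: blocked at fork node ClassSize ∈ conditioning set.
{ClassSize, Motivation, Tutoring} contains no descendant of TestScore and blocks every backdoor path.
Every element of {ClassSize, Motivation, Tutoring} is needed (dropping ClassSize leaves P5 open; dropping Motivation leaves P1 open; dropping Tutoring leaves P4 open), so no proper subset is valid.
Among all size-3 subsets of the eligible variables, only {ClassSize, Motivation, Tutoring} blocks every backdoor path, so it is the unique smallest valid adjustment set.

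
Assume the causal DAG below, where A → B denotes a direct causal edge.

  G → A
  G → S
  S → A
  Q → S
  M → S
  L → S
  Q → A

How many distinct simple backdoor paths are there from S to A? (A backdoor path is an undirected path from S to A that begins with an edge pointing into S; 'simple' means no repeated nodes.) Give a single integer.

2

A backdoor path from S to A is any simple undirected path whose first edge points into S (i.e. leaves S via a parent).
Parents of S: {G, L, M, Q}.
Enumerating:
  P1: S <- G -> A
  P2: S <- Q -> A
That exhausts the simple backdoor paths. Count: 2.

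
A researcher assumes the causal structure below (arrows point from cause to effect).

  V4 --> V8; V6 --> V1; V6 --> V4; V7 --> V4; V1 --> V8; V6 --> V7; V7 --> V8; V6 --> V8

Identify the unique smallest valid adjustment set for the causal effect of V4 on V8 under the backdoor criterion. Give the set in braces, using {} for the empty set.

Variables eligible for adjustment (non-descendants of V4, excluding V4 and V8): {V1, V6, V7}.
Backdoor paths from V4 to V8:
  P1: V4 <- V6 -> V1 -> V8
  P2: V4 <- V6 -> V7 -> V8
  P3: V4 <- V6 -> V8
  P4: V4 <- V7 <- V6 -> V1 -> V8
  P5: V4 <- V7 <- V6 -> V8
  P6: V4 <- V7 -> V8
The empty set is not sufficient: P1 (V4 <- V6 -> V1 -> V8) has no collider blocking it and no conditioned non-collider, so it is open.
Try {V6, V7}:
  P1: blocked at fork node V6 ∈ conditioning set.
  P2: blocked at fork node V6 ∈ conditioning set.
  P3: blocked at fork node V6 ∈ conditioning set.
  P4: blocked at chain node V7 ∈ conditioning set.
  P5: blocked at chain node V7 ∈ conditioning set.
  P6: blocked at fork node V7 ∈ conditioning set.
{V6, V7} contains no descendant of V4 and blocks every backdoor path.
Every element of {V6, V7} is needed (dropping V6 leaves P1 open; dropping V7 leaves P6 open), so no proper subset is valid.
Among all size-2 subsets of the eligible variables, only {V6, V7} blocks every backdoor path, so it is the unique smallest valid adjustment set.

{V6, V7}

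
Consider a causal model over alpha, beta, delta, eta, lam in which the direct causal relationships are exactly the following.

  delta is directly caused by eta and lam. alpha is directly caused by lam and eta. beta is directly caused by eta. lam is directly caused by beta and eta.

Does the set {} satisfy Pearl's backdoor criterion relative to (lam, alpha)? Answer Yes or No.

Backdoor paths from lam to alpha (paths whose first edge points into lam):
  P1: lam <- eta -> alpha
  P2: lam <- beta <- eta -> alpha
Condition 1 (no descendant of lam in the set): holds — descendants of lam are {alpha, delta}; none are in {}.
Condition 2 (every backdoor path blocked by {}):
  P1: open — no interior node is in the conditioning set.
  P2: open — no interior node is in the conditioning set.
{} does not satisfy the backdoor criterion.

No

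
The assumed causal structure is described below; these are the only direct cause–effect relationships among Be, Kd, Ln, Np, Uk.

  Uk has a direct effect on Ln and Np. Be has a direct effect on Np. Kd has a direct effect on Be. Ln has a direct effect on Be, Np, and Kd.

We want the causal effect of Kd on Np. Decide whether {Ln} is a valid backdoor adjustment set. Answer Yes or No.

Backdoor paths from Kd to Np (paths whose first edge points into Kd):
  P1: Kd <- Ln <- Uk -> Np
  P2: Kd <- Ln -> Be -> Np
  P3: Kd <- Ln -> Np
Condition 1 (no descendant of Kd in the set): holds — descendants of Kd are {Be, Np}; none are in {Ln}.
Condition 2 (every backdoor path blocked by {Ln}):
  P1: blocked at chain node Ln ∈ conditioning set.
  P2: blocked at fork node Ln ∈ conditioning set.
  P3: blocked at fork node Ln ∈ conditioning set.
{Ln} satisfies the backdoor criterion.

Yes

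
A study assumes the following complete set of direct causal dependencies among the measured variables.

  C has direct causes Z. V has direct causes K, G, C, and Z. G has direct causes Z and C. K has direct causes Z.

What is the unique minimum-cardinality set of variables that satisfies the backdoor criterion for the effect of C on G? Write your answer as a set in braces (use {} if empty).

Variables eligible for adjustment (non-descendants of C, excluding C and G): {K, Z}.
Backdoor paths from C to G:
  P1: C <- Z -> K -> V <- G
  P2: C <- Z -> G
  P3: C <- Z -> V <- G
The empty set is not sufficient: P2 (C <- Z -> G) has no collider blocking it and no conditioned non-collider, so it is open.
Try {Z}:
  P1: blocked at fork node Z ∈ conditioning set.
  P2: blocked at fork node Z ∈ conditioning set.
  P3: blocked at fork node Z ∈ conditioning set.
{Z} contains no descendant of C and blocks every backdoor path.
No other singleton works — e.g. {K} leaves P2 open — so {Z} is the unique smallest valid adjustment set.

{Z}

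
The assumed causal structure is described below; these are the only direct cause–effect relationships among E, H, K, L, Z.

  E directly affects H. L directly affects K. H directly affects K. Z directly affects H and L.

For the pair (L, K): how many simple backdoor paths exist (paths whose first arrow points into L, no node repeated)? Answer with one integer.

A backdoor path from L to K is any simple undirected path whose first edge points into L (i.e. leaves L via a parent).
Parents of L: {Z}.
Enumerating:
  P1: L <- Z -> H -> K
That exhausts the simple backdoor paths. Count: 1.

1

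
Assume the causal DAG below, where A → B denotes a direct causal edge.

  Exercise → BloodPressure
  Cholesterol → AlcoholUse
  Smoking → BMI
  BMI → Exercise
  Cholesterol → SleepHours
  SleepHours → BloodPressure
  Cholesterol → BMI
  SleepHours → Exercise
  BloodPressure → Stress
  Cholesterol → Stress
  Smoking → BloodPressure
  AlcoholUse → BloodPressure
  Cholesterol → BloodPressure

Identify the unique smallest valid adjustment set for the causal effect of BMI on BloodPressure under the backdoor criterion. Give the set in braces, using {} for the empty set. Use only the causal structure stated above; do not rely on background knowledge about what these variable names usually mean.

Variables eligible for adjustment (non-descendants of BMI, excluding BMI and BloodPressure): {AlcoholUse, Cholesterol, SleepHours, Smoking}.
Backdoor paths from BMI to BloodPressure:
  P1: BMI <- Cholesterol -> SleepHours -> Exercise -> BloodPressure
  P2: BMI <- Cholesterol -> SleepHours -> BloodPressure
  P3: BMI <- Cholesterol -> AlcoholUse -> BloodPressure
  P4: BMI <- Cholesterol -> BloodPressure
  P5: BMI <- Cholesterol -> Stress <- BloodPressure
  P6: BMI <- Smoking -> BloodPressure
The empty set is not sufficient: P1 (BMI <- Cholesterol -> SleepHours -> Exercise -> BloodPressure) has no collider blocking it and no conditioned non-collider, so it is open.
Try {Cholesterol, Smoking}:
  P1: blocked at fork node Cholesterol ∈ conditioning set.
  P2: blocked at fork node Cholesterol ∈ conditioning set.
  P3: blocked at fork node Cholesterol ∈ conditioning set.
  P4: blocked at fork node Cholesterol ∈ conditioning set.
  P5: blocked at fork node Cholesterol ∈ conditioning set.
  P6: blocked at fork node Smoking ∈ conditioning set.
{Cholesterol, Smoking} contains no descendant of BMI and blocks every backdoor path.
Every element of {Cholesterol, Smoking} is needed (dropping Cholesterol leaves P1 open; dropping Smoking leaves P6 open), so no proper subset is valid.
Among all size-2 subsets of the eligible variables, only {Cholesterol, Smoking} blocks every backdoor path, so it is the unique smallest valid adjustment set.

{Cholesterol, Smoking}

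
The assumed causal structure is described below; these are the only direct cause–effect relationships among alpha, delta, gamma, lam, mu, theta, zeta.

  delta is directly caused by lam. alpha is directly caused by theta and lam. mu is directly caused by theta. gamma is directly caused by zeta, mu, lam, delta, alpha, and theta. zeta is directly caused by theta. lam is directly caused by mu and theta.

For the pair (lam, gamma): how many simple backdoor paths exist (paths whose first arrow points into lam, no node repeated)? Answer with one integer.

8

A backdoor path from lam to gamma is any simple undirected path whose first edge points into lam (i.e. leaves lam via a parent).
Parents of lam: {mu, theta}.
Enumerating:
  P1: lam <- theta -> mu -> gamma
  P2: lam <- theta -> zeta -> gamma
  P3: lam <- theta -> alpha -> gamma
  P4: lam <- theta -> gamma
  P5: lam <- mu <- theta -> zeta -> gamma
  P6: lam <- mu <- theta -> alpha -> gamma
  P7: lam <- mu <- theta -> gamma
  P8: lam <- mu -> gamma
That exhausts the simple backdoor paths. Count: 8.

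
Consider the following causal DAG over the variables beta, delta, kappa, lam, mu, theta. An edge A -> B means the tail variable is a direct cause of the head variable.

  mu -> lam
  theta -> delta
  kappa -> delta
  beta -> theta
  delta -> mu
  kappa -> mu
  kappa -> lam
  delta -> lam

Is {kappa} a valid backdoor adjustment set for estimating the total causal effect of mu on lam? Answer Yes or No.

Backdoor paths from mu to lam (paths whose first edge points into mu):
  P1: mu <- kappa -> delta -> lam
  P2: mu <- kappa -> lam
  P3: mu <- delta <- kappa -> lam
  P4: mu <- delta -> lam
Condition 1 (no descendant of mu in the set): holds — descendants of mu are {lam}; none are in {kappa}.
Condition 2 (every backdoor path blocked by {kappa}):
  P1: blocked at fork node kappa ∈ conditioning set.
  P2: blocked at fork node kappa ∈ conditioning set.
  P3: blocked at fork node kappa ∈ conditioning set.
  P4: open — no interior node is in the conditioning set.
{kappa} does not satisfy the backdoor criterion.

No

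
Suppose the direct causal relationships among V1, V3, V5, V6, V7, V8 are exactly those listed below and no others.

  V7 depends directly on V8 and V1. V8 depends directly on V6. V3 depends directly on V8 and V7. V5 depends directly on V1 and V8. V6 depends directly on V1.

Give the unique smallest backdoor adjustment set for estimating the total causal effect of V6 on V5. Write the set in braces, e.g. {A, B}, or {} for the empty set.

Variables eligible for adjustment (non-descendants of V6, excluding V6 and V5): {V1}.
Backdoor paths from V6 to V5:
  P1: V6 <- V1 -> V7 <- V8 -> V5
  P2: V6 <- V1 -> V7 -> V3 <- V8 -> V5
  P3: V6 <- V1 -> V5
The empty set is not sufficient: P3 (V6 <- V1 -> V5) has no collider blocking it and no conditioned non-collider, so it is open.
Try {V1}:
  P1: blocked at fork node V1 ∈ conditioning set.
  P2: blocked at fork node V1 ∈ conditioning set.
  P3: blocked at fork node V1 ∈ conditioning set.
{V1} contains no descendant of V6 and blocks every backdoor path.
{V1} is the unique smallest valid adjustment set.

{V1}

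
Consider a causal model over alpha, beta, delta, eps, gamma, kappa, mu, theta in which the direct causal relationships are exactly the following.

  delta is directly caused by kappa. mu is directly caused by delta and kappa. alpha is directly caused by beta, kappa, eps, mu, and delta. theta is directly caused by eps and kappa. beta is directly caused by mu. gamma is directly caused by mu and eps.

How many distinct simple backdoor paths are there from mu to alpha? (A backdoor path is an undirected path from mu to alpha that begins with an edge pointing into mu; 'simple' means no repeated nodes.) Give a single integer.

6

A backdoor path from mu to alpha is any simple undirected path whose first edge points into mu (i.e. leaves mu via a parent).
Parents of mu: {delta, kappa}.
Enumerating:
  P1: mu <- kappa -> delta -> alpha
  P2: mu <- kappa -> alpha
  P3: mu <- kappa -> theta <- eps -> alpha
  P4: mu <- delta <- kappa -> alpha
  P5: mu <- delta <- kappa -> theta <- eps -> alpha
  P6: mu <- delta -> alpha
That exhausts the simple backdoor paths. Count: 6.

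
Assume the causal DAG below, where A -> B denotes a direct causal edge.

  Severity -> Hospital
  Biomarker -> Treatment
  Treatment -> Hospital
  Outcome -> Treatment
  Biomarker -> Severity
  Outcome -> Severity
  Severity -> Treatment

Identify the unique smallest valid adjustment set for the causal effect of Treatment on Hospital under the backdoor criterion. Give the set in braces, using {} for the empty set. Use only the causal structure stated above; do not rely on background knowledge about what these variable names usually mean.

{Severity}

Variables eligible for adjustment (non-descendants of Treatment, excluding Treatment and Hospital): {Biomarker, Outcome, Severity}.
Backdoor paths from Treatment to Hospital:
  P1: Treatment <- Biomarker -> Severity -> Hospital
  P2: Treatment <- Outcome -> Severity -> Hospital
  P3: Treatment <- Severity -> Hospital
The empty set is not sufficient: P1 (Treatment <- Biomarker -> Severity -> Hospital) has no collider blocking it and no conditioned non-collider, so it is open.
Try {Severity}:
  P1: blocked at chain node Severity ∈ conditioning set.
  P2: blocked at chain node Severity ∈ conditioning set.
  P3: blocked at fork node Severity ∈ conditioning set.
{Severity} contains no descendant of Treatment and blocks every backdoor path.
No other singleton works — e.g. {Biomarker} leaves P2 open — so {Severity} is the unique smallest valid adjustment set.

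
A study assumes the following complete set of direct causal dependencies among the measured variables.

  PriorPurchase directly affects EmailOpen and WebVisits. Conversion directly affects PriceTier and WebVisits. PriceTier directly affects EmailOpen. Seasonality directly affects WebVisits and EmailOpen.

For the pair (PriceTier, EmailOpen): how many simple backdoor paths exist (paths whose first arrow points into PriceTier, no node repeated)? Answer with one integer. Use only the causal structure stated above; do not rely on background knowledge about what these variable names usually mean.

2

A backdoor path from PriceTier to EmailOpen is any simple undirected path whose first edge points into PriceTier (i.e. leaves PriceTier via a parent).
Parents of PriceTier: {Conversion}.
Enumerating:
  P1: PriceTier <- Conversion -> WebVisits <- PriorPurchase -> EmailOpen
  P2: PriceTier <- Conversion -> WebVisits <- Seasonality -> EmailOpen
That exhausts the simple backdoor paths. Count: 2.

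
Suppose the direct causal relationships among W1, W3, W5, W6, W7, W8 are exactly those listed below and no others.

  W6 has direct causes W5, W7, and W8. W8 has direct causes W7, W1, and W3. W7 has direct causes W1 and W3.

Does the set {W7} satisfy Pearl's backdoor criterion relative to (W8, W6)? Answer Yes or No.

Backdoor paths from W8 to W6 (paths whose first edge points into W8):
  P1: W8 <- W1 -> W7 -> W6
  P2: W8 <- W3 -> W7 -> W6
  P3: W8 <- W7 -> W6
Condition 1 (no descendant of W8 in the set): holds — descendants of W8 are {W6}; none are in {W7}.
Condition 2 (every backdoor path blocked by {W7}):
  P1: blocked at chain node W7 ∈ conditioning set.
  P2: blocked at chain node W7 ∈ conditioning set.
  P3: blocked at fork node W7 ∈ conditioning set.
{W7} satisfies the backdoor criterion.

Yes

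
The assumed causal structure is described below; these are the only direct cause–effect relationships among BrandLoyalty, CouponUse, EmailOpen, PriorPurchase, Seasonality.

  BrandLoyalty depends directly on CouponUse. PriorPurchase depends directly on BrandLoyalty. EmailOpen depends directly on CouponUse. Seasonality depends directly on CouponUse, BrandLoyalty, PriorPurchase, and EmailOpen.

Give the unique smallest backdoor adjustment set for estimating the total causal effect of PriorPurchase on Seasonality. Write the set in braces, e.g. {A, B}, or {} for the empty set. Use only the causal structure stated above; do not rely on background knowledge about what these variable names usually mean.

{BrandLoyalty}

Variables eligible for adjustment (non-descendants of PriorPurchase, excluding PriorPurchase and Seasonality): {BrandLoyalty, CouponUse, EmailOpen}.
Backdoor paths from PriorPurchase to Seasonality:
  P1: PriorPurchase <- BrandLoyalty <- CouponUse -> EmailOpen -> Seasonality
  P2: PriorPurchase <- BrandLoyalty <- CouponUse -> Seasonality
  P3: PriorPurchase <- BrandLoyalty -> Seasonality
The empty set is not sufficient: P1 (PriorPurchase <- BrandLoyalty <- CouponUse -> EmailOpen -> Seasonality) has no collider blocking it and no conditioned non-collider, so it is open.
Try {BrandLoyalty}:
  P1: blocked at chain node BrandLoyalty ∈ conditioning set.
  P2: blocked at chain node BrandLoyalty ∈ conditioning set.
  P3: blocked at fork node BrandLoyalty ∈ conditioning set.
{BrandLoyalty} contains no descendant of PriorPurchase and blocks every backdoor path.
No other singleton works — e.g. {CouponUse} leaves P3 open — so {BrandLoyalty} is the unique smallest valid adjustment set.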